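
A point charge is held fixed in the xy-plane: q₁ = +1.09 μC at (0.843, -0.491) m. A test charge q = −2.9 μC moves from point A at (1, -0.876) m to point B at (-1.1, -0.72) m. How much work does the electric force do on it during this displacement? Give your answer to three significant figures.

The work done by the electric force is W_field = −ΔU = −q(V_B − V_A) = q(V_A − V_B).
At A: distance to the source charge is 0.416 m; V_A = kq₁/r = 2.36×10⁴ V.
At B: distance to the source charge is 1.96 m; V_B = kq₁/r = 5010 V.
ΔV = V_B − V_A = -1.86×10⁴ V.
W_field = −qΔV = −(-2.90×10⁻⁶ C)(-1.86×10⁴ V) = -0.0538 J.

-0.0538 J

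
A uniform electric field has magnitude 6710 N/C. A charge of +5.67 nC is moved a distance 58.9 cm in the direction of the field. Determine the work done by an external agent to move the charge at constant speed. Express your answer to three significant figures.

-2.24×10⁻⁵ J

The potential change for a displacement 58.9 cm in the direction of the field is ΔV = −Ed = -3950 V.
W_ext = qΔV = -2.24×10⁻⁵ J.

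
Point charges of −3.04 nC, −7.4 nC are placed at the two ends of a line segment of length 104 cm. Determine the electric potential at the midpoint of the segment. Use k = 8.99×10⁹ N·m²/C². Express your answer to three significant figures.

-180 V

The total potential is the scalar sum of each charge's contribution, V = Σ kqᵢ/rᵢ.
Each charge is 0.520 m from the midpoint.
V = k[(-3.04×10⁻⁹)/(0.520) + (-7.40×10⁻⁹)/(0.520)] = -180 V.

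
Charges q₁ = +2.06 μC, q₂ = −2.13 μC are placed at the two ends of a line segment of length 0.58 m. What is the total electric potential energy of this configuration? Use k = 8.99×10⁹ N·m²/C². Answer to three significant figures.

The assembly work is the sum of pairwise potential energies, U = Σ_{i<j} kqᵢqⱼ/rᵢⱼ.
The separation is r = 0.580 m.
U = (-0.0680) = -0.0680 J.

-0.0680 J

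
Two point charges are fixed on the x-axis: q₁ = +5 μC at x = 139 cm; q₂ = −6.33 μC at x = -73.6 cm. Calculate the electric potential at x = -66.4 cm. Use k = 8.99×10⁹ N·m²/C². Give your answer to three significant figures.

-7.68×10⁵ V

Electric potential is a scalar, so the contributions from each charge add algebraically: V = Σ kqᵢ/rᵢ.
Distances from the field point to each charge: r₁ = 2.05 m, r₂ = 0.0720 m.
V = k[(5.00×10⁻⁶)/(2.05) + (-6.33×10⁻⁶)/(0.0720)] = -7.68×10⁵ V.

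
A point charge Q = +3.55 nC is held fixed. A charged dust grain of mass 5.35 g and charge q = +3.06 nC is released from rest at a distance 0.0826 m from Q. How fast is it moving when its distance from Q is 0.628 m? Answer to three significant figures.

Only the electrostatic force acts, so mechanical energy is conserved: ½mv² = U₁ − U₂ = kQq(1/r₁ − 1/r₂).
U₁ − U₂ = (8.99×10⁹ N·m²/C²)(3.55×10⁻⁹ C)(3.06×10⁻⁹ C)(1/0.0826 − 1/0.628) = 1.03×10⁻⁶ J.
v = √(2·1.03×10⁻⁶/5.35×10⁻³) = 0.0196 m/s.

0.0196 m/s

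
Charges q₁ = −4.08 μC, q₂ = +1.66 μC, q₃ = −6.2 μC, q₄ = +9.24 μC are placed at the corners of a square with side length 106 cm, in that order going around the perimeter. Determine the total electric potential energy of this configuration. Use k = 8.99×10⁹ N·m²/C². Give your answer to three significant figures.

-0.707 J

The assembly work is the sum of pairwise potential energies, U = Σ_{i<j} kqᵢqⱼ/rᵢⱼ.
The four side pairs have separation 1.06 m and the two diagonal pairs 1.50 m.
Summing all 6 pair terms gives U = -0.707 J.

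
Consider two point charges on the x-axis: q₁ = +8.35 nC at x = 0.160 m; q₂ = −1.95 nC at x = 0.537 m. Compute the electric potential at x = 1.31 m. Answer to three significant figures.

42.6 V

Electric potential is a scalar, so the contributions from each charge add algebraically: V = Σ kqᵢ/rᵢ.
Distances from the field point to each charge: r₁ = 1.15 m, r₂ = 0.773 m.
V = k[(8.35×10⁻⁹)/(1.15) + (-1.95×10⁻⁹)/(0.773)] = 42.6 V.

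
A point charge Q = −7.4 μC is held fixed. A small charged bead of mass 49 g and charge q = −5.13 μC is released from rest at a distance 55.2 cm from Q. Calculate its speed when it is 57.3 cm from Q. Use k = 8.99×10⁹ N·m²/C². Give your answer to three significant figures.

Only the electrostatic force acts, so mechanical energy is conserved: ½mv² = U₁ − U₂ = kQq(1/r₁ − 1/r₂).
U₁ − U₂ = (8.99×10⁹ N·m²/C²)(-7.40×10⁻⁶ C)(-5.13×10⁻⁶ C)(1/0.552 − 1/0.573) = 0.0227 J.
v = √(2·0.0227/0.0490) = 0.962 m/s.

0.962 m/s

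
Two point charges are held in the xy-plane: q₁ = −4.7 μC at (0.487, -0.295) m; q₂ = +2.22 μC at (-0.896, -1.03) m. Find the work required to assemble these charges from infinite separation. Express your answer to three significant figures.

The work to assemble the configuration equals its total potential energy, U = Σ kqᵢqⱼ/rᵢⱼ over all pairs.
Pair separations: r₁₂ = 1.57 m.
U = (-0.0599) = -0.0599 J.

-0.0599 J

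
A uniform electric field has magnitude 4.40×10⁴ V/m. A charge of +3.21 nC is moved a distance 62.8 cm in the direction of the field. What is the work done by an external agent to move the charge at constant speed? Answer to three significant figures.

-8.87×10⁻⁵ J

The potential change for a displacement 62.8 cm in the direction of the field is ΔV = −Ed = -2.76×10⁴ V.
W_ext = qΔV = -8.87×10⁻⁵ J.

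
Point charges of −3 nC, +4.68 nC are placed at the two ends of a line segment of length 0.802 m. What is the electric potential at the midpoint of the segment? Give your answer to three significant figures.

Electric potential is a scalar, so the contributions from each charge add algebraically: V = Σ kqᵢ/rᵢ.
Each charge is 0.401 m from the midpoint.
V = k[(-3.00×10⁻⁹)/(0.401) + (4.68×10⁻⁹)/(0.401)] = 37.7 V.

37.7 V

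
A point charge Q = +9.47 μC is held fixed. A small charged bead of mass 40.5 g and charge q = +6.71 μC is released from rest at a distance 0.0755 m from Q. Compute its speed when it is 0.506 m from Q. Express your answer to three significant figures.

Only the electrostatic force acts, so mechanical energy is conserved: ½mv² = U₁ − U₂ = kQq(1/r₁ − 1/r₂).
U₁ − U₂ = (8.99×10⁹ N·m²/C²)(9.47×10⁻⁶ C)(6.71×10⁻⁶ C)(1/0.0755 − 1/0.506) = 6.44 J.
v = √(2·6.44/0.0405) = 17.8 m/s.

17.8 m/s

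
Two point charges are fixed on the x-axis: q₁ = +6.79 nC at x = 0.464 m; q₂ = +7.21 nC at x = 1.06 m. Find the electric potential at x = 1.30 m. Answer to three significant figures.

The total potential is the scalar sum of each charge's contribution, V = Σ kqᵢ/rᵢ.
Distances from the field point to each charge: r₁ = 0.836 m, r₂ = 0.240 m.
V = k[(6.79×10⁻⁹)/(0.836) + (7.21×10⁻⁹)/(0.240)] = 343 V.

343 V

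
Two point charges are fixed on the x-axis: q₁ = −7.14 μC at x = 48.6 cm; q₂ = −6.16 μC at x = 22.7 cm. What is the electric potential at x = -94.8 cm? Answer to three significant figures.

-9.19×10⁴ V

The total potential is the scalar sum of each charge's contribution, V = Σ kqᵢ/rᵢ.
Distances from the field point to each charge: r₁ = 1.43 m, r₂ = 1.17 m.
V = k[(-7.14×10⁻⁶)/(1.43) + (-6.16×10⁻⁶)/(1.17)] = -9.19×10⁴ V.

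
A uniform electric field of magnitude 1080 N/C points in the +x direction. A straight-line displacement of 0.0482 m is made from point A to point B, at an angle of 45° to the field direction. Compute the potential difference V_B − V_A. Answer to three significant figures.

Only the component of displacement along E changes the potential: ΔV = −E·d·cosθ.
ΔV = −(1080 V/m)(0.0482 m)cos45° = -36.8 V.

-36.8 V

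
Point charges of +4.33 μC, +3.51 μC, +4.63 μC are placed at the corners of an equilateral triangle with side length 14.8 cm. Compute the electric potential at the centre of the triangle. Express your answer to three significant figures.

Electric potential is a scalar, so the contributions from each charge add algebraically: V = Σ kqᵢ/rᵢ.
The distance from each vertex to the centroid is a/√3 = 0.0854 m.
V = k[(4.33×10⁻⁶)/(0.0854) + (3.51×10⁻⁶)/(0.0854) + (4.63×10⁻⁶)/(0.0854)] = 1.31×10⁶ V.

1.31×10⁶ V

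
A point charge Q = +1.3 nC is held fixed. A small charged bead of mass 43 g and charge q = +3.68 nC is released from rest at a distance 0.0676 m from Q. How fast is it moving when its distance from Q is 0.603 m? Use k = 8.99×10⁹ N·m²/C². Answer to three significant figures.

Only the electrostatic force acts, so mechanical energy is conserved: ½mv² = U₁ − U₂ = kQq(1/r₁ − 1/r₂).
U₁ − U₂ = (8.99×10⁹ N·m²/C²)(1.30×10⁻⁹ C)(3.68×10⁻⁹ C)(1/0.0676 − 1/0.603) = 5.65×10⁻⁷ J.
v = √(2·5.65×10⁻⁷/0.0430) = 5.13×10⁻³ m/s.

5.13×10⁻³ m/s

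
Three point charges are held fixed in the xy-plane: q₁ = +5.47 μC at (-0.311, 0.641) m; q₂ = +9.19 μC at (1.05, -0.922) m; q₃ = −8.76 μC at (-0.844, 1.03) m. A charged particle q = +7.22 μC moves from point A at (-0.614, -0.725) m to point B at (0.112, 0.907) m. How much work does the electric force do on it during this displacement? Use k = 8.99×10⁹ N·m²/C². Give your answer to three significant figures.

-0.122 J

The work done by the electric force is W_field = −ΔU = −q(V_B − V_A) = q(V_A − V_B).
At A: distances to the source charges are 1.40 m, 1.68 m, 1.77 m; V_A = Σ kqᵢ/rᵢ = 4.00×10⁴ V.
At B: distances to the source charges are 0.500 m, 2.06 m, 0.964 m; V_B = Σ kqᵢ/rᵢ = 5.69×10⁴ V.
ΔV = V_B − V_A = 1.69×10⁴ V.
W_field = −qΔV = −(7.22×10⁻⁶ C)(1.69×10⁴ V) = -0.122 J.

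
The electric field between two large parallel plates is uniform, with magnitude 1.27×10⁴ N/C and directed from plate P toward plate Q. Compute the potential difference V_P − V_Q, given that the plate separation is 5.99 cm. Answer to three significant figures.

761 V

In a uniform field, potential decreases in the direction of E: ΔV = −E·d for a displacement d parallel to E.
Going from Q to P is a displacement of 5.99 cm opposite to the field, so V_P − V_Q = +Ed = 761 V.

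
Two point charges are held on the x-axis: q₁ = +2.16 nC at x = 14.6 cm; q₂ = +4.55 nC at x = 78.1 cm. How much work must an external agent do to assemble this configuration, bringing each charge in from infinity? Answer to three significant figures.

1.39×10⁻⁷ J

The work to assemble the configuration equals its total potential energy, U = Σ kqᵢqⱼ/rᵢⱼ over all pairs.
Pair separations: r₁₂ = 0.635 m.
U = (1.39×10⁻⁷) = 1.39×10⁻⁷ J.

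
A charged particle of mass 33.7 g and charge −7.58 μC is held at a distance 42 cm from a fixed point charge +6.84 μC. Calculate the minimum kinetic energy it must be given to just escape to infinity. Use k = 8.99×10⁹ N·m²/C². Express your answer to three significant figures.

1.11 J

To just escape, total mechanical energy must reach zero at infinity: ½mv²_min + U = 0, so ½mv²_min = −U = |kQq|/r.
|U| = |kQq|/r = (8.99×10⁹ N·m²/C²)(6.84×10⁻⁶)(7.58×10⁻⁶)/(0.420) = 1.11 J.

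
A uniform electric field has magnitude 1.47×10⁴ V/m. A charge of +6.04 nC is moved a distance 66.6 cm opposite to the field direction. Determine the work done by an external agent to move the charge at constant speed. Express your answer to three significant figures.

The potential change for a displacement 66.6 cm opposite to the field direction is ΔV = +Ed = 9790 V.
W_ext = qΔV = 5.91×10⁻⁵ J.

5.91×10⁻⁵ J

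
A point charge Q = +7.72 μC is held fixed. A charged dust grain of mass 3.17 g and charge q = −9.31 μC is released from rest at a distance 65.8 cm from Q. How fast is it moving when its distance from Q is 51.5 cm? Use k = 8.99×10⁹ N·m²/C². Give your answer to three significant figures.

13.1 m/s

Only the electrostatic force acts, so mechanical energy is conserved: ½mv² = U₁ − U₂ = kQq(1/r₁ − 1/r₂).
U₁ − U₂ = (8.99×10⁹ N·m²/C²)(7.72×10⁻⁶ C)(-9.31×10⁻⁶ C)(1/0.658 − 1/0.515) = 0.273 J.
v = √(2·0.273/3.17×10⁻³) = 13.1 m/s.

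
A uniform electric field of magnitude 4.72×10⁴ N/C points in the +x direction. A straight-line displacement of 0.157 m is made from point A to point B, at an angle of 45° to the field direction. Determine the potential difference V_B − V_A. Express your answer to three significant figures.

-5240 V

Only the component of displacement along E changes the potential: ΔV = −E·d·cosθ.
ΔV = −(4.72×10⁴ V/m)(0.157 m)cos45° = -5240 V.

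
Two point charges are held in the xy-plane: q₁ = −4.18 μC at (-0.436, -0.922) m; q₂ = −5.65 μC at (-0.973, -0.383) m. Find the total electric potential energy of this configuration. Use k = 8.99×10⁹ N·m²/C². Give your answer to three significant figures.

0.279 J

The work to assemble the configuration equals its total potential energy, U = Σ kqᵢqⱼ/rᵢⱼ over all pairs.
Pair separations: r₁₂ = 0.761 m.
U = (0.279) = 0.279 J.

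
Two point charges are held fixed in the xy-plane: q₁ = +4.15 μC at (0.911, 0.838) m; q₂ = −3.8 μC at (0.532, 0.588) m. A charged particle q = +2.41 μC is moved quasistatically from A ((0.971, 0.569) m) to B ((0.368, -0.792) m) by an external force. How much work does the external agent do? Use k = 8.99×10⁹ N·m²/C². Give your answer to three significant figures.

-0.146 J

For quasistatic motion the external work equals the change in potential energy: W_ext = qΔV = q(V_B − V_A).
At A: distances to the source charges are 0.276 m, 0.439 m; V_A = Σ kqᵢ/rᵢ = 5.76×10⁴ V.
At B: distances to the source charges are 1.72 m, 1.39 m; V_B = Σ kqᵢ/rᵢ = -2870 V.
ΔV = V_B − V_A = -6.05×10⁴ V.
W_ext = qΔV = (2.41×10⁻⁶ C)(-6.05×10⁴ V) = -0.146 J.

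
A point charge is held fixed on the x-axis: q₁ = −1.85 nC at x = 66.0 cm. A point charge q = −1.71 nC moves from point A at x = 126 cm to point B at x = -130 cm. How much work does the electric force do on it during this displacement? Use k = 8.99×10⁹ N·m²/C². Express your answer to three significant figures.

The work done by the electric force is W_field = −ΔU = −q(V_B − V_A) = q(V_A − V_B).
At A: distance to the source charge is 0.600 m; V_A = kq₁/r = -27.7 V.
At B: distance to the source charge is 1.96 m; V_B = kq₁/r = -8.49 V.
ΔV = V_B − V_A = 19.2 V.
W_field = −qΔV = −(-1.71×10⁻⁹ C)(19.2 V) = 3.29×10⁻⁸ J.

3.29×10⁻⁸ J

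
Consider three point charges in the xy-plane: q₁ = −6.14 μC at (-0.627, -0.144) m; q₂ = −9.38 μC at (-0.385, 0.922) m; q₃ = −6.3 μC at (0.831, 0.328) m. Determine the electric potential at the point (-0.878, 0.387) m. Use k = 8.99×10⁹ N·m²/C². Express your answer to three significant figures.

-2.43×10⁵ V

The total potential is the scalar sum of each charge's contribution, V = Σ kqᵢ/rᵢ.
Distances from the field point to each charge: r₁ = 0.587 m, r₂ = 0.728 m, r₃ = 1.71 m.
V = k[(-6.14×10⁻⁶)/(0.587) + (-9.38×10⁻⁶)/(0.728) + (-6.30×10⁻⁶)/(1.71)] = -2.43×10⁵ V.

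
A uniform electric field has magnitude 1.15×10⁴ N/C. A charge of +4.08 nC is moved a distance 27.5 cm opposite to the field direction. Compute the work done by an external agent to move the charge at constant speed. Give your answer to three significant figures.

1.29×10⁻⁵ J

The potential change for a displacement 27.5 cm opposite to the field direction is ΔV = +Ed = 3160 V.
W_ext = qΔV = 1.29×10⁻⁵ J.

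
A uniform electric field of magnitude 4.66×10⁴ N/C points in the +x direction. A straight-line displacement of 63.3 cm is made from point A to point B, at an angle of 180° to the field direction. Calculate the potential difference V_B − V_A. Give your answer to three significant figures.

2.95×10⁴ V

Only the component of displacement along E changes the potential: ΔV = −E·d·cosθ.
ΔV = −(4.66×10⁴ V/m)(0.633 m)cos180° = 2.95×10⁴ V.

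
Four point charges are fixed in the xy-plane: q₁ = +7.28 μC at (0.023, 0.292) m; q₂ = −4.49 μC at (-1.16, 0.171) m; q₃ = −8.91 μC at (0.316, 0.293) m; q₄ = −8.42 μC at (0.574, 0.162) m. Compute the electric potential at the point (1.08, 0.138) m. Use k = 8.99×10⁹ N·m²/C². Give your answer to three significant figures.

-2.09×10⁵ V

Electric potential is a scalar, so the contributions from each charge add algebraically: V = Σ kqᵢ/rᵢ.
Distances from the field point to each charge: r₁ = 1.07 m, r₂ = 2.24 m, r₃ = 0.780 m, r₄ = 0.507 m.
V = k[(7.28×10⁻⁶)/(1.07) + (-4.49×10⁻⁶)/(2.24) + (-8.91×10⁻⁶)/(0.780) + (-8.42×10⁻⁶)/(0.507)] = -2.09×10⁵ V.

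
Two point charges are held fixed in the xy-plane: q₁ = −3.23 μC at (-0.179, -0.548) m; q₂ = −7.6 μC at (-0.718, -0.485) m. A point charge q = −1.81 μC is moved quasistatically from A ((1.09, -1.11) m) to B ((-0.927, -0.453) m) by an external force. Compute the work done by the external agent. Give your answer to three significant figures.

0.552 J

For quasistatic motion the external work equals the change in potential energy: W_ext = qΔV = q(V_B − V_A).
At A: distances to the source charges are 1.39 m, 1.91 m; V_A = Σ kqᵢ/rᵢ = -5.66×10⁴ V.
At B: distances to the source charges are 0.754 m, 0.211 m; V_B = Σ kqᵢ/rᵢ = -3.62×10⁵ V.
ΔV = V_B − V_A = -3.05×10⁵ V.
W_ext = qΔV = (-1.81×10⁻⁶ C)(-3.05×10⁵ V) = 0.552 J.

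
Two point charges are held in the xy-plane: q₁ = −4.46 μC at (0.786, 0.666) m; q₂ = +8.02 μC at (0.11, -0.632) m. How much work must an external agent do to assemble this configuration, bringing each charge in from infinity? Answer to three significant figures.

-0.220 J

The work to assemble the configuration equals its total potential energy, U = Σ kqᵢqⱼ/rᵢⱼ over all pairs.
Pair separations: r₁₂ = 1.46 m.
U = (-0.220) = -0.220 J.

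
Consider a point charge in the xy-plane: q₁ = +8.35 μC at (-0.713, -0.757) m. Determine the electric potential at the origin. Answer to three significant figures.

The total potential is the scalar sum of each charge's contribution, V = Σ kqᵢ/rᵢ.
Distances from the field point to each charge: r₁ = 1.04 m.
V = k[(8.35×10⁻⁶)/(1.04)] = 7.22×10⁴ V.

7.22×10⁴ V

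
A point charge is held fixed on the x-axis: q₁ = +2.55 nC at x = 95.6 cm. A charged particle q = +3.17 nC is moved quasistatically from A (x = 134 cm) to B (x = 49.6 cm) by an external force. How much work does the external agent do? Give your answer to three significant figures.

-3.13×10⁻⁸ J

For quasistatic motion the external work equals the change in potential energy: W_ext = qΔV = q(V_B − V_A).
At A: distance to the source charge is 0.384 m; V_A = kq₁/r = 59.7 V.
At B: distance to the source charge is 0.460 m; V_B = kq₁/r = 49.8 V.
ΔV = V_B − V_A = -9.86 V.
W_ext = qΔV = (3.17×10⁻⁹ C)(-9.86 V) = -3.13×10⁻⁸ J.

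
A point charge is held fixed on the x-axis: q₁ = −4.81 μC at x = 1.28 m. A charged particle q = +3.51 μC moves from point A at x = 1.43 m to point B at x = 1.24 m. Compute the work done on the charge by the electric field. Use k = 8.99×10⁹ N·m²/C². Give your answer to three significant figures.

2.78 J

The work done by the electric force is W_field = −ΔU = −q(V_B − V_A) = q(V_A − V_B).
At A: distance to the source charge is 0.150 m; V_A = kq₁/r = -2.88×10⁵ V.
At B: distance to the source charge is 0.0400 m; V_B = kq₁/r = -1.08×10⁶ V.
ΔV = V_B − V_A = -7.93×10⁵ V.
W_field = −qΔV = −(3.51×10⁻⁶ C)(-7.93×10⁵ V) = 2.78 J.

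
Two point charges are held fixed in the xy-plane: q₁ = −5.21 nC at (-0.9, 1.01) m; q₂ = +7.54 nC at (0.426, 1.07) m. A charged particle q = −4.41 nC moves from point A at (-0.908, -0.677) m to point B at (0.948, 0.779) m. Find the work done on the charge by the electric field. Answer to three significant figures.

The work done by the electric force is W_field = −ΔU = −q(V_B − V_A) = q(V_A − V_B).
At A: distances to the source charges are 1.69 m, 2.20 m; V_A = Σ kqᵢ/rᵢ = 3.07 V.
At B: distances to the source charges are 1.86 m, 0.598 m; V_B = Σ kqᵢ/rᵢ = 88.3 V.
ΔV = V_B − V_A = 85.2 V.
W_field = −qΔV = −(-4.41×10⁻⁹ C)(85.2 V) = 3.76×10⁻⁷ J.

3.76×10⁻⁷ J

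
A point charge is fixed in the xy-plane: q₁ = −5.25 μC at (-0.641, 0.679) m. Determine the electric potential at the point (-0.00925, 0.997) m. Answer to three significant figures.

Electric potential is a scalar, so the contributions from each charge add algebraically: V = Σ kqᵢ/rᵢ.
Distances from the field point to each charge: r₁ = 0.707 m.
V = k[(-5.25×10⁻⁶)/(0.707)] = -6.67×10⁴ V.

-6.67×10⁴ V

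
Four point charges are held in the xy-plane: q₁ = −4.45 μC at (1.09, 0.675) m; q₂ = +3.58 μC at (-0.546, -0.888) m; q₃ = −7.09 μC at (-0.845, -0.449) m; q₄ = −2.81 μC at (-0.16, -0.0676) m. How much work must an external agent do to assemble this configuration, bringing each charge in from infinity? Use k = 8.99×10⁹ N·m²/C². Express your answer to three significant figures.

-0.160 J

The work to assemble the configuration equals its total potential energy, U = Σ kqᵢqⱼ/rᵢⱼ over all pairs.
Pair separations: r₁₂ = 2.26 m, r₁₃ = 2.24 m, r₁₄ = 1.45 m, r₂₃ = 0.531 m, r₂₄ = 0.907 m, r₃₄ = 0.784 m.
Summing all 6 pair terms gives U = -0.160 J.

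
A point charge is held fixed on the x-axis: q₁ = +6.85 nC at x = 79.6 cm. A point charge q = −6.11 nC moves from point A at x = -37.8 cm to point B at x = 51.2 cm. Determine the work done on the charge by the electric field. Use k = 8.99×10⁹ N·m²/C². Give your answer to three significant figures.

1.00×10⁻⁶ J

The work done by the electric force is W_field = −ΔU = −q(V_B − V_A) = q(V_A − V_B).
At A: distance to the source charge is 1.17 m; V_A = kq₁/r = 52.5 V.
At B: distance to the source charge is 0.284 m; V_B = kq₁/r = 217 V.
ΔV = V_B − V_A = 164 V.
W_field = −qΔV = −(-6.11×10⁻⁹ C)(164 V) = 1.00×10⁻⁶ J.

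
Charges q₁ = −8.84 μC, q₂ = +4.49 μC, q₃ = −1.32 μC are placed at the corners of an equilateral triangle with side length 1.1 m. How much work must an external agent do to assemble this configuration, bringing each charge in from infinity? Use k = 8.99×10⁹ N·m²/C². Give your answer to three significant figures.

-0.277 J

The work to assemble the configuration equals its total potential energy, U = Σ kqᵢqⱼ/rᵢⱼ over all pairs.
All three pair separations equal the side length, 1.10 m.
U = (-0.324) + (0.0954) + (-0.0484) = -0.277 J.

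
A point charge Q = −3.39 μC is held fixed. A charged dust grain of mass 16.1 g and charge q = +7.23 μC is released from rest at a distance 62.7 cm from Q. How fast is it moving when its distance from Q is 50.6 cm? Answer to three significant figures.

Only the electrostatic force acts, so mechanical energy is conserved: ½mv² = U₁ − U₂ = kQq(1/r₁ − 1/r₂).
U₁ − U₂ = (8.99×10⁹ N·m²/C²)(-3.39×10⁻⁶ C)(7.23×10⁻⁶ C)(1/0.627 − 1/0.506) = 0.0840 J.
v = √(2·0.0840/0.0161) = 3.23 m/s.

3.23 m/s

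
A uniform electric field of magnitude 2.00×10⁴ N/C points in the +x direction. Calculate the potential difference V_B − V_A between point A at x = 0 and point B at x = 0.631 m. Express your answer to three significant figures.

-1.26×10⁴ V

In a uniform field, potential decreases in the direction of E: V_B − V_A = −E·Δx.
V_B − V_A = −(2.00×10⁴ V/m)(0.631 m) = -1.26×10⁴ V.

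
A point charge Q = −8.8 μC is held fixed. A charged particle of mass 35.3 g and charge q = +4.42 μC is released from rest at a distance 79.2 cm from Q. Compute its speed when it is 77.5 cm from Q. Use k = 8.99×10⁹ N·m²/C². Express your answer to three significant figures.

0.741 m/s

Only the electrostatic force acts, so mechanical energy is conserved: ½mv² = U₁ − U₂ = kQq(1/r₁ − 1/r₂).
U₁ − U₂ = (8.99×10⁹ N·m²/C²)(-8.80×10⁻⁶ C)(4.42×10⁻⁶ C)(1/0.792 − 1/0.775) = 9.68×10⁻³ J.
v = √(2·9.68×10⁻³/0.0353) = 0.741 m/s.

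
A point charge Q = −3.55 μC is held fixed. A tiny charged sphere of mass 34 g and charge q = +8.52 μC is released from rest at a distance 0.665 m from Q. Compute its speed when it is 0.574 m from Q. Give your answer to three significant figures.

Only the electrostatic force acts, so mechanical energy is conserved: ½mv² = U₁ − U₂ = kQq(1/r₁ − 1/r₂).
U₁ − U₂ = (8.99×10⁹ N·m²/C²)(-3.55×10⁻⁶ C)(8.52×10⁻⁶ C)(1/0.665 − 1/0.574) = 0.0648 J.
v = √(2·0.0648/0.0340) = 1.95 m/s.

1.95 m/s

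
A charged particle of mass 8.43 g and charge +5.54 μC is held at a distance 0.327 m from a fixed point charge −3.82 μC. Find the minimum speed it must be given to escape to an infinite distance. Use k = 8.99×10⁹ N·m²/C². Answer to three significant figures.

To just escape, total mechanical energy must reach zero at infinity: ½mv²_min + U = 0, so ½mv²_min = −U = |kQq|/r.
|U| = |kQq|/r = (8.99×10⁹ N·m²/C²)(3.82×10⁻⁶)(5.54×10⁻⁶)/(0.327) = 0.582 J.
v_min = √(2|U|/m) = √(2·0.582/8.43×10⁻³) = 11.7 m/s.

11.7 m/s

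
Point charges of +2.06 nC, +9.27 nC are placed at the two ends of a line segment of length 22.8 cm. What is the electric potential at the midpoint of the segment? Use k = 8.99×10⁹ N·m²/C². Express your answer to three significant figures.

The total potential is the scalar sum of each charge's contribution, V = Σ kqᵢ/rᵢ.
Each charge is 0.114 m from the midpoint.
V = k[(2.06×10⁻⁹)/(0.114) + (9.27×10⁻⁹)/(0.114)] = 893 V.

893 V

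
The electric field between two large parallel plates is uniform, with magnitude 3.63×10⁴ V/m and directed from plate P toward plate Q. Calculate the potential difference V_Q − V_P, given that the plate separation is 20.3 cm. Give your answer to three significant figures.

-7370 V

In a uniform field, potential decreases in the direction of E: ΔV = −E·d for a displacement d parallel to E.
Going from P to Q is a displacement of 20.3 cm along the field, so V_Q − V_P = −Ed = -7370 V.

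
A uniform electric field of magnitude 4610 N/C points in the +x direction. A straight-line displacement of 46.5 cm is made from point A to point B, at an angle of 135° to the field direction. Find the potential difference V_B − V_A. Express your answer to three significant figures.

1520 V

Only the component of displacement along E changes the potential: ΔV = −E·d·cosθ.
ΔV = −(4610 V/m)(0.465 m)cos135° = 1520 V.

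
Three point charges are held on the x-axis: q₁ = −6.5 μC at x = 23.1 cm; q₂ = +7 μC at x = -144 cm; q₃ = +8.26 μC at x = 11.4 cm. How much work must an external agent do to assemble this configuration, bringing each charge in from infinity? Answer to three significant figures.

-4.04 J

The assembly work is the sum of pairwise potential energies, U = Σ_{i<j} kqᵢqⱼ/rᵢⱼ.
Pair separations: r₁₂ = 1.67 m, r₁₃ = 0.117 m, r₂₃ = 1.55 m.
U = (-0.245) + (-4.13) + (0.334) = -4.04 J.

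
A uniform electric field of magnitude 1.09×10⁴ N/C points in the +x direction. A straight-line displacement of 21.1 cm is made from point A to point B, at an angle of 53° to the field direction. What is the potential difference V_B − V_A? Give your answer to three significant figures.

-1380 V

Only the component of displacement along E changes the potential: ΔV = −E·d·cosθ.
ΔV = −(1.09×10⁴ V/m)(0.211 m)cos53° = -1380 V.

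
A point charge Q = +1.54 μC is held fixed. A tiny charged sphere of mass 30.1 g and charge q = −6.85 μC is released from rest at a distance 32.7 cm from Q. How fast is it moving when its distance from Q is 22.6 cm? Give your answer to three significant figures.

Only the electrostatic force acts, so mechanical energy is conserved: ½mv² = U₁ − U₂ = kQq(1/r₁ − 1/r₂).
U₁ − U₂ = (8.99×10⁹ N·m²/C²)(1.54×10⁻⁶ C)(-6.85×10⁻⁶ C)(1/0.327 − 1/0.226) = 0.130 J.
v = √(2·0.130/0.0301) = 2.93 m/s.

2.93 m/s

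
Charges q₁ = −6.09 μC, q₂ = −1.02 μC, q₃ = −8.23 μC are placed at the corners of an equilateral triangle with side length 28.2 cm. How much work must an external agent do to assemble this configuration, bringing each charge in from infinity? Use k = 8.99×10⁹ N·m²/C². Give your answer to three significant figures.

2.06 J

The assembly work is the sum of pairwise potential energies, U = Σ_{i<j} kqᵢqⱼ/rᵢⱼ.
All three pair separations equal the side length, 0.282 m.
U = (0.198) + (1.60) + (0.268) = 2.06 J.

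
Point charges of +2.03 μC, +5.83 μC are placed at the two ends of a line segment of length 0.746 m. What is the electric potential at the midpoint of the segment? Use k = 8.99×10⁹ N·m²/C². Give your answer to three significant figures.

The total potential is the scalar sum of each charge's contribution, V = Σ kqᵢ/rᵢ.
Each charge is 0.373 m from the midpoint.
V = k[(2.03×10⁻⁶)/(0.373) + (5.83×10⁻⁶)/(0.373)] = 1.89×10⁵ V.

1.89×10⁵ V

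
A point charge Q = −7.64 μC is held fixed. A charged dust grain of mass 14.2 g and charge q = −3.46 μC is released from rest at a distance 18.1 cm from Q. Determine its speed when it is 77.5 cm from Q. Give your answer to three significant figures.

Only the electrostatic force acts, so mechanical energy is conserved: ½mv² = U₁ − U₂ = kQq(1/r₁ − 1/r₂).
U₁ − U₂ = (8.99×10⁹ N·m²/C²)(-7.64×10⁻⁶ C)(-3.46×10⁻⁶ C)(1/0.181 − 1/0.775) = 1.01 J.
v = √(2·1.01/0.0142) = 11.9 m/s.

11.9 m/s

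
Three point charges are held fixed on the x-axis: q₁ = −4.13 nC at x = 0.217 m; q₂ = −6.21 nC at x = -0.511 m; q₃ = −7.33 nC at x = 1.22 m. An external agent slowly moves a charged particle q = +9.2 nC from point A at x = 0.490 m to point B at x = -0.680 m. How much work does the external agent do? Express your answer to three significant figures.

-1.14×10⁻⁶ J

For quasistatic motion the external work equals the change in potential energy: W_ext = qΔV = q(V_B − V_A).
At A: distances to the source charges are 0.273 m, 1.00 m, 0.730 m; V_A = Σ kqᵢ/rᵢ = -282 V.
At B: distances to the source charges are 0.897 m, 0.169 m, 1.90 m; V_B = Σ kqᵢ/rᵢ = -406 V.
ΔV = V_B − V_A = -124 V.
W_ext = qΔV = (9.20×10⁻⁹ C)(-124 V) = -1.14×10⁻⁶ J.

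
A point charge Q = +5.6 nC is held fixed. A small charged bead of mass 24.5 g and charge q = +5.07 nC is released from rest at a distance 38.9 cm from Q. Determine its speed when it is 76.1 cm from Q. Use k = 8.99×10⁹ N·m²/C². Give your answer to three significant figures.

Only the electrostatic force acts, so mechanical energy is conserved: ½mv² = U₁ − U₂ = kQq(1/r₁ − 1/r₂).
U₁ − U₂ = (8.99×10⁹ N·m²/C²)(5.60×10⁻⁹ C)(5.07×10⁻⁹ C)(1/0.389 − 1/0.761) = 3.21×10⁻⁷ J.
v = √(2·3.21×10⁻⁷/0.0245) = 5.12×10⁻³ m/s.

5.12×10⁻³ m/s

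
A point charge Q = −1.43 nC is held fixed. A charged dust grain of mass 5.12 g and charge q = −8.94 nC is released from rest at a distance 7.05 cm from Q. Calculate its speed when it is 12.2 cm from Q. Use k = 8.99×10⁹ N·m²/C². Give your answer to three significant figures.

0.0164 m/s

Only the electrostatic force acts, so mechanical energy is conserved: ½mv² = U₁ − U₂ = kQq(1/r₁ − 1/r₂).
U₁ − U₂ = (8.99×10⁹ N·m²/C²)(-1.43×10⁻⁹ C)(-8.94×10⁻⁹ C)(1/0.0705 − 1/0.122) = 6.88×10⁻⁷ J.
v = √(2·6.88×10⁻⁷/5.12×10⁻³) = 0.0164 m/s.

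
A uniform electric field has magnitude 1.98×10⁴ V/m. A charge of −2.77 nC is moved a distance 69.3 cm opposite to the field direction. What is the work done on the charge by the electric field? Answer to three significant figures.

The potential change for a displacement 69.3 cm opposite to the field direction is ΔV = +Ed = 1.37×10⁴ V.
W_field = −qΔV = 3.80×10⁻⁵ J.

3.80×10⁻⁵ J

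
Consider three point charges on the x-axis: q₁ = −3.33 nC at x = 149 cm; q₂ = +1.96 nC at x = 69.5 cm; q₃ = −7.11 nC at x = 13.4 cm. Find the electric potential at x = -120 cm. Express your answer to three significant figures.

-49.7 V

Electric potential is a scalar, so the contributions from each charge add algebraically: V = Σ kqᵢ/rᵢ.
Distances from the field point to each charge: r₁ = 2.69 m, r₂ = 1.90 m, r₃ = 1.33 m.
V = k[(-3.33×10⁻⁹)/(2.69) + (1.96×10⁻⁹)/(1.90) + (-7.11×10⁻⁹)/(1.33)] = -49.7 V.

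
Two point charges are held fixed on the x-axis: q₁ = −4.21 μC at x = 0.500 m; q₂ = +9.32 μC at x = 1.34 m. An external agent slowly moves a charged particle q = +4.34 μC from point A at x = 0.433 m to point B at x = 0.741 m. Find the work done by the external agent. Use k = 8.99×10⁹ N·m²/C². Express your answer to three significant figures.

1.98 J

For quasistatic motion the external work equals the change in potential energy: W_ext = qΔV = q(V_B − V_A).
At A: distances to the source charges are 0.0670 m, 0.907 m; V_A = Σ kqᵢ/rᵢ = -4.73×10⁵ V.
At B: distances to the source charges are 0.241 m, 0.599 m; V_B = Σ kqᵢ/rᵢ = -1.72×10⁴ V.
ΔV = V_B − V_A = 4.55×10⁵ V.
W_ext = qΔV = (4.34×10⁻⁶ C)(4.55×10⁵ V) = 1.98 J.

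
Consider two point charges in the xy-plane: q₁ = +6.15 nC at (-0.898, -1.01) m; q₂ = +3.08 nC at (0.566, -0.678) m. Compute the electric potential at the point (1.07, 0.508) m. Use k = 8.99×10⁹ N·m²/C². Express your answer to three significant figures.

The total potential is the scalar sum of each charge's contribution, V = Σ kqᵢ/rᵢ.
Distances from the field point to each charge: r₁ = 2.49 m, r₂ = 1.29 m.
V = k[(6.15×10⁻⁹)/(2.49) + (3.08×10⁻⁹)/(1.29)] = 43.7 V.

43.7 V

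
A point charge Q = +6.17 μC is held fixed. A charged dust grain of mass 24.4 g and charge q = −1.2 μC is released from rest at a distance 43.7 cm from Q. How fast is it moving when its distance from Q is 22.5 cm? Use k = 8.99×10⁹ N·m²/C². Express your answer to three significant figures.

3.43 m/s

Only the electrostatic force acts, so mechanical energy is conserved: ½mv² = U₁ − U₂ = kQq(1/r₁ − 1/r₂).
U₁ − U₂ = (8.99×10⁹ N·m²/C²)(6.17×10⁻⁶ C)(-1.20×10⁻⁶ C)(1/0.437 − 1/0.225) = 0.144 J.
v = √(2·0.144/0.0244) = 3.43 m/s.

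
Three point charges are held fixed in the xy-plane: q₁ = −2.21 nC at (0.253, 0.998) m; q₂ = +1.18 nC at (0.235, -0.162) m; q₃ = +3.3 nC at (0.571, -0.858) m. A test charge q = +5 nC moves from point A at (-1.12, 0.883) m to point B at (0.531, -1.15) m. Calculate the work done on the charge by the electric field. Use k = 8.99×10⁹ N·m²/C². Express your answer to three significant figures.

-4.89×10⁻⁷ J

The work done by the electric force is W_field = −ΔU = −q(V_B − V_A) = q(V_A − V_B).
At A: distances to the source charges are 1.38 m, 1.71 m, 2.43 m; V_A = Σ kqᵢ/rᵢ = 4.00 V.
At B: distances to the source charges are 2.17 m, 1.03 m, 0.295 m; V_B = Σ kqᵢ/rᵢ = 102 V.
ΔV = V_B − V_A = 97.8 V.
W_field = −qΔV = −(5.00×10⁻⁹ C)(97.8 V) = -4.89×10⁻⁷ J.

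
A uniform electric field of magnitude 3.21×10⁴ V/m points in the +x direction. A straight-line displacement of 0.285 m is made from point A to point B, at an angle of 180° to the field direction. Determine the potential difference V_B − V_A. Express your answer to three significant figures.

9150 V

Only the component of displacement along E changes the potential: ΔV = −E·d·cosθ.
ΔV = −(3.21×10⁴ V/m)(0.285 m)cos180° = 9150 V.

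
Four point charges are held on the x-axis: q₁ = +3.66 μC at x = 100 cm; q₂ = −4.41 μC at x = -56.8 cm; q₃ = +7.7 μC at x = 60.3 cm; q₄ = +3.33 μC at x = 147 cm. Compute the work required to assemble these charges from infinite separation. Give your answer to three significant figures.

0.719 J

The assembly work is the sum of pairwise potential energies, U = Σ_{i<j} kqᵢqⱼ/rᵢⱼ.
Pair separations: r₁₂ = 1.57 m, r₁₃ = 0.397 m, r₁₄ = 0.470 m, r₂₃ = 1.17 m, r₂₄ = 2.04 m, r₃₄ = 0.867 m.
Summing all 6 pair terms gives U = 0.719 J.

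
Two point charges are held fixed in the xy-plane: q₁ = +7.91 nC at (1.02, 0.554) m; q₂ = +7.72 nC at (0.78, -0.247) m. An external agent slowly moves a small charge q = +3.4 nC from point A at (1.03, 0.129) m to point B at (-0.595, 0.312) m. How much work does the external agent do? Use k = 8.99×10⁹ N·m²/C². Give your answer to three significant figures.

-7.84×10⁻⁷ J

For quasistatic motion the external work equals the change in potential energy: W_ext = qΔV = q(V_B − V_A).
At A: distances to the source charges are 0.425 m, 0.452 m; V_A = Σ kqᵢ/rᵢ = 321 V.
At B: distances to the source charges are 1.63 m, 1.48 m; V_B = Σ kqᵢ/rᵢ = 90.3 V.
ΔV = V_B − V_A = -231 V.
W_ext = qΔV = (3.40×10⁻⁹ C)(-231 V) = -7.84×10⁻⁷ J.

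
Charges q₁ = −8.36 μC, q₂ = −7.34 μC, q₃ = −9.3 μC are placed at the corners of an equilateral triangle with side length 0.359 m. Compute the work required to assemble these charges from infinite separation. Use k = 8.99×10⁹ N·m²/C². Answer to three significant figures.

The assembly work is the sum of pairwise potential energies, U = Σ_{i<j} kqᵢqⱼ/rᵢⱼ.
All three pair separations equal the side length, 0.359 m.
U = (1.54) + (1.95) + (1.71) = 5.19 J.

5.19 J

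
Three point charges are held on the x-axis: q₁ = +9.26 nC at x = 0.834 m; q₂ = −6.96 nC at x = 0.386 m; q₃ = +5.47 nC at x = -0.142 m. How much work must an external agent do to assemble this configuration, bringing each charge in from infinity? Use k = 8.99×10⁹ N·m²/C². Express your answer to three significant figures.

-1.47×10⁻⁶ J

The work to assemble the configuration equals its total potential energy, U = Σ kqᵢqⱼ/rᵢⱼ over all pairs.
Pair separations: r₁₂ = 0.448 m, r₁₃ = 0.976 m, r₂₃ = 0.528 m.
U = (-1.29×10⁻⁶) + (4.67×10⁻⁷) + (-6.48×10⁻⁷) = -1.47×10⁻⁶ J.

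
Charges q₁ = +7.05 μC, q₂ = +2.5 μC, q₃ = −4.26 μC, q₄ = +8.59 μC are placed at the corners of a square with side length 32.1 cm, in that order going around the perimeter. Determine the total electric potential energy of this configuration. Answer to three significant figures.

The work to assemble the configuration equals its total potential energy, U = Σ kqᵢqⱼ/rᵢⱼ over all pairs.
The four side pairs have separation 0.321 m and the two diagonal pairs 0.454 m.
Summing all 6 pair terms gives U = 0.697 J.

0.697 J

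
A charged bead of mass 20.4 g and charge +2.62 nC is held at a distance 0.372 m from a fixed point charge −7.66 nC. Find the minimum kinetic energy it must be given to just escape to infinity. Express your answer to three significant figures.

4.85×10⁻⁷ J

To just escape, total mechanical energy must reach zero at infinity: ½mv²_min + U = 0, so ½mv²_min = −U = |kQq|/r.
|U| = |kQq|/r = (8.99×10⁹ N·m²/C²)(7.66×10⁻⁹)(2.62×10⁻⁹)/(0.372) = 4.85×10⁻⁷ J.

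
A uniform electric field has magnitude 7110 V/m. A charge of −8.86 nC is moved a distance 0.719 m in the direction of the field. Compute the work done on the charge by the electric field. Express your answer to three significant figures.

-4.53×10⁻⁵ J

The potential change for a displacement 0.719 m in the direction of the field is ΔV = −Ed = -5110 V.
W_field = −qΔV = -4.53×10⁻⁵ J.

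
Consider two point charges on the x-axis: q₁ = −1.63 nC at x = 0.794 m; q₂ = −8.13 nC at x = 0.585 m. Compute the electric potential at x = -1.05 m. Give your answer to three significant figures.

Electric potential is a scalar, so the contributions from each charge add algebraically: V = Σ kqᵢ/rᵢ.
Distances from the field point to each charge: r₁ = 1.84 m, r₂ = 1.64 m.
V = k[(-1.63×10⁻⁹)/(1.84) + (-8.13×10⁻⁹)/(1.64)] = -52.6 V.

-52.6 V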